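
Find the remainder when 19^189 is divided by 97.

Square-and-reduce mod 97: 19^1≡19, 19^2≡70, 19^4≡50, 19^8≡75, 19^16≡96, 19^32≡1, 19^64≡1, 19^128≡1.
189 = 1 + 4 + 8 + 16 + 32 + 128, so 19^189 ≡ 19·50·75·96·1·1 ≡ 45 (mod 97).

45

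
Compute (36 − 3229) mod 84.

83

3229 mod 84 = 37 (since 38·84 = 3192).
(36 − 37) mod 84 = 83.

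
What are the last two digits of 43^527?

By repeated squaring mod 100: 43^1≡43, 43^2≡49, 43^4≡1, 43^8≡1, 43^16≡1, 43^32≡1, 43^64≡1, 43^128≡1, 43^256≡1, 43^512≡1.
Since 527 = 1 + 2 + 4 + 8 + 512 in binary, 43^527 ≡ 43·49·1·1·1 ≡ 7 (mod 100).

07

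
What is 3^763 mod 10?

7

The units digit of 3^n cycles with period 4: 3, 9, 7, 1, …
763 leaves remainder 3 on division by 4, so 3^763 ends in 7.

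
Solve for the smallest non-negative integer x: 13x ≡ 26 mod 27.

13⁻¹ ≡ 25 (mod 27) because 13·25 = 325 = 12·27 + 1.
So x ≡ 25·26 = 650 ≡ 2 (mod 27).
Check: 13·2 = 26 = 0·27 + 26.

2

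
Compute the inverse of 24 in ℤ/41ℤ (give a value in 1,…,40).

12

41 = 1·24 + 17
24 = 1·17 + 7
17 = 2·7 + 3
7 = 2·3 + 1
3 = 3·1 + 0
Back-substituting gives 24·12 ≡ 1 (mod 41).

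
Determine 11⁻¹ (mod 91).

11·58 = 638 = 7·91 + 1, so 11⁻¹ ≡ 58 (mod 91).

58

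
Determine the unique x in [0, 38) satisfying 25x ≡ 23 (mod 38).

25⁻¹ ≡ 35 (mod 38) because 25·35 = 875 = 23·38 + 1.
Multiplying both sides by 35: x ≡ 35·23 = 805 ≡ 7 (mod 38).
Check: 25·7 = 175 = 4·38 + 23.

7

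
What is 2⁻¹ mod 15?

8

2·8 = 16 = 1·15 + 1, so 2⁻¹ ≡ 8 (mod 15).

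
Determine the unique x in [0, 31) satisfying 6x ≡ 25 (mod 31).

6⁻¹ ≡ 26 (mod 31) because 6·26 = 156 = 5·31 + 1.
So x ≡ 26·25 = 650 ≡ 30 (mod 31).
Check: 6·30 = 180 = 5·31 + 25.

30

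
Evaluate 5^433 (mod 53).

Successive squares of 5 mod 53: 5^1≡5, 5^2≡25, 5^4≡42, 5^8≡15, 5^16≡13, 5^32≡10, 5^64≡47, 5^128≡36, 5^256≡24.
Since 433 = 1 + 16 + 32 + 128 + 256 in binary, 5^433 ≡ 5·13·10·36·24 ≡ 12 (mod 53).

12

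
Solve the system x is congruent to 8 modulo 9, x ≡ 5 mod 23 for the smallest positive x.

143

x ≡ 8 (mod 9) gives x ∈ {8, 17, 26, 35, 44, 53, 62, 71, …}.
The first of these with x mod 23 = 5 is 143.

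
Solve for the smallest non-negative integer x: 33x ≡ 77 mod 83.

The inverse of 33 mod 83 is 78 (since 33·78 = 2574 ≡ 1).
Multiplying both sides by 78: x ≡ 78·77 = 6006 ≡ 30 (mod 83).
Check: 33·30 = 990 = 11·83 + 77.

30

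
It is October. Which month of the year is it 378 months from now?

April

Dividing 378 by 12 gives quotient 31 and remainder 6.
October + 6 months → April.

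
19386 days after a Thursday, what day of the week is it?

19386 − 2769·7 = 3, so 19386 ≡ 3 (mod 7).
Thursday + 3 days → Sunday.

Sunday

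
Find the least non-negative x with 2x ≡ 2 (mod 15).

1

2⁻¹ ≡ 8 (mod 15) because 2·8 = 16 = 1·15 + 1.
So x ≡ 8·2 = 16 ≡ 1 (mod 15).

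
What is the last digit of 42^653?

Last digits of 2^n: 2, 4, 8, 6 (period 4).
653 leaves remainder 1 on division by 4, so 42^653 ends in 2.

2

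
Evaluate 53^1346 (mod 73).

61

By repeated squaring mod 73: 53^1≡53, 53^2≡35, 53^4≡57, 53^8≡37, 53^16≡55, 53^32≡32, 53^64≡2, 53^128≡4, 53^256≡16, 53^512≡37, 53^1024≡55.
Since 1346 = 2 + 64 + 256 + 1024 in binary, 53^1346 ≡ 35·2·16·55 ≡ 61 (mod 73).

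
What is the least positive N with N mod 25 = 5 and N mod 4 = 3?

x ≡ 3 (mod 4) gives x ∈ {3, 7, 11, 15, 19, 23, 27, 31, …}.
The first of these with x mod 25 = 5 is 55.

55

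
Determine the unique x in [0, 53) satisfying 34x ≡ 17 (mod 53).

34⁻¹ ≡ 39 (mod 53) because 34·39 = 1326 = 25·53 + 1.
So x ≡ 39·17 = 663 ≡ 27 (mod 53).
Check: 34·27 = 918 = 17·53 + 17.

27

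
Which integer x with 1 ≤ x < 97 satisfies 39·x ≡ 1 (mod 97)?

97 = 2·39 + 19
39 = 2·19 + 1
19 = 19·1 + 0
Back-substituting gives 39·5 ≡ 1 (mod 97).

5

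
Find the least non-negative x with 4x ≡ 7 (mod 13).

The inverse of 4 mod 13 is 10 (since 4·10 = 40 ≡ 1).
So x ≡ 10·7 = 70 ≡ 5 (mod 13).

5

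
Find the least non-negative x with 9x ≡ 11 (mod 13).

7

The inverse of 9 mod 13 is 3 (since 9·3 = 27 ≡ 1).
Multiplying both sides by 3: x ≡ 3·11 = 33 ≡ 7 (mod 13).
Check: 9·7 = 63 = 4·13 + 11.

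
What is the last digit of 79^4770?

1

The units digit of 79^n cycles with period 2: 9, 1, …
4770 mod 2 = 0, so the last digit matches 9^2 = 1.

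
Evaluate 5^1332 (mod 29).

25

Square-and-reduce mod 29: 5^1≡5, 5^2≡25, 5^4≡16, 5^8≡24, 5^16≡25, 5^32≡16, 5^64≡24, 5^128≡25, 5^256≡16, 5^512≡24, 5^1024≡25.
1332 = 4 + 16 + 32 + 256 + 1024, so 5^1332 ≡ 16·25·16·16·25 ≡ 25 (mod 29).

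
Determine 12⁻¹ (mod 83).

83 = 6·12 + 11
12 = 1·11 + 1
11 = 11·1 + 0
Back-substituting gives 12·7 ≡ 1 (mod 83).

7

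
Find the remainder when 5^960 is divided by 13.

Successive squares of 5 mod 13: 5^1≡5, 5^2≡12, 5^4≡1, 5^8≡1, 5^16≡1, 5^32≡1, 5^64≡1, 5^128≡1, 5^256≡1, 5^512≡1.
960 = 64 + 128 + 256 + 512, so 5^960 ≡ 1·1·1·1 ≡ 1 (mod 13).

1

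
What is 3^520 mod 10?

1

Powers of 3 mod 10 repeat with period 4: 3, 9, 7, 1.
520 leaves remainder 0 on division by 4, so 3^520 ends in 1.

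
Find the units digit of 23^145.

3

Last digits of 3^n: 3, 9, 7, 1 (period 4).
145 leaves remainder 1 on division by 4, so 23^145 ends in 3.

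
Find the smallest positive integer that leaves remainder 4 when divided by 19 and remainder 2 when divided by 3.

x ≡ 2 (mod 3) gives x ∈ {2, 5, 8, 11, 14, 17, 20, 23}.
The first of these with x mod 19 = 4 is 23.

23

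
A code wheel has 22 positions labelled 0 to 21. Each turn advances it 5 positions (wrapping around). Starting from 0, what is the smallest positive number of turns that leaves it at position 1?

5·9 = 45 = 2·22 + 1, so 5⁻¹ ≡ 9 (mod 22).

9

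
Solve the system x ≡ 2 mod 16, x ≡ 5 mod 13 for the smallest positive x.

Since 13·5 ≡ 1 (mod 16), take x = 5 + 13·((2−5)·5 mod 16) = 5 + 13·1 = 18.
Check: 18 mod 16 = 2, 18 mod 13 = 5.

18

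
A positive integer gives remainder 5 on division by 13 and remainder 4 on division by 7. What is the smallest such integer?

18

x ≡ 4 (mod 7) gives x ∈ {4, 11, 18}.
The first of these with x mod 13 = 5 is 18.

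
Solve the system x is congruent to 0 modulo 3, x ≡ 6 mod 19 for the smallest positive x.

x ≡ 0 (mod 3) gives x ∈ {0, 3, 6}.
The first of these with x mod 19 = 6 is 6.

6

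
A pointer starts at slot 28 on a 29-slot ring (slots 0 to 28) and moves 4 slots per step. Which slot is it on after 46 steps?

46·4 = 184.
Dividing 184 by 29 gives quotient 6 and remainder 10.
(28 + 10) mod 29 = 9.

9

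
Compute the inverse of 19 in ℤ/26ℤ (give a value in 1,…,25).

26 = 1·19 + 7
19 = 2·7 + 5
7 = 1·5 + 2
5 = 2·2 + 1
2 = 2·1 + 0
Back-substituting gives 19·11 ≡ 1 (mod 26).

11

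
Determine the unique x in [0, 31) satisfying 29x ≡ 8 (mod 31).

The inverse of 29 mod 31 is 15 (since 29·15 = 435 ≡ 1).
Multiplying both sides by 15: x ≡ 15·8 = 120 ≡ 27 (mod 31).
Check: 29·27 = 783 = 25·31 + 8.

27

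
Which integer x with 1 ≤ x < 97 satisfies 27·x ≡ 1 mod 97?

97 = 3·27 + 16
27 = 1·16 + 11
16 = 1·11 + 5
11 = 2·5 + 1
5 = 5·1 + 0
Back-substituting gives 27·18 ≡ 1 (mod 97).

18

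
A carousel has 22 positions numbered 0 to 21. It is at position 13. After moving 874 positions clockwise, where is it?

874 mod 22 = 16 (since 39·22 = 858).
(13 + 16) mod 22 = 7.

7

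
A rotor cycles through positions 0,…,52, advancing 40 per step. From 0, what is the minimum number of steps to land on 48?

The inverse of 40 mod 53 is 4 (since 40·4 = 160 ≡ 1).
So x ≡ 4·48 = 192 ≡ 33 (mod 53).
Check: 40·33 = 1320 = 24·53 + 48.

33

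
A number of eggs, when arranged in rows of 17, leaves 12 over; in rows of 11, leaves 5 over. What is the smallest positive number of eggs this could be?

x ≡ 5 (mod 11) gives x ∈ {5, 16, 27, 38, 49, 60, 71, 82, …}.
The first of these with x mod 17 = 12 is 148.

148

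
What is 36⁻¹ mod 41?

8

41 = 1·36 + 5
36 = 7·5 + 1
5 = 5·1 + 0
Back-substituting gives 36·8 ≡ 1 (mod 41).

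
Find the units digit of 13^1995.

7

Last digits of 3^n: 3, 9, 7, 1 (period 4).
1995 leaves remainder 3 on division by 4, so 13^1995 ends in 7.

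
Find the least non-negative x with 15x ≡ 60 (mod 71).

The inverse of 15 mod 71 is 19 (since 15·19 = 285 ≡ 1).
So x ≡ 19·60 = 1140 ≡ 4 (mod 71).

4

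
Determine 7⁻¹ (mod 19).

7·11 = 77 = 4·19 + 1, so 7⁻¹ ≡ 11 (mod 19).

11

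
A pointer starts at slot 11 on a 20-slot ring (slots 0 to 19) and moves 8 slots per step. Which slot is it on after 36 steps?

19

36·8 = 288.
288 mod 20 = 8 (since 14·20 = 280).
(11 + 8) mod 20 = 19.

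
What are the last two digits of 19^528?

41

Successive squares of 19 mod 100: 19^1≡19, 19^2≡61, 19^4≡21, 19^8≡41, 19^16≡81, 19^32≡61, 19^64≡21, 19^128≡41, 19^256≡81, 19^512≡61.
Since 528 = 16 + 512 in binary, 19^528 ≡ 81·61 ≡ 41 (mod 100).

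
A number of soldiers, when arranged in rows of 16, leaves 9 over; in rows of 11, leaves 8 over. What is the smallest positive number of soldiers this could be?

41

x ≡ 8 (mod 11) gives x ∈ {8, 19, 30, 41}.
The first of these with x mod 16 = 9 is 41.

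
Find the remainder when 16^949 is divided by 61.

By repeated squaring mod 61: 16^1≡16, 16^2≡12, 16^4≡22, 16^8≡57, 16^16≡16, 16^32≡12, 16^64≡22, 16^128≡57, 16^256≡16, 16^512≡12.
949 = 1 + 4 + 16 + 32 + 128 + 256 + 512, so 16^949 ≡ 16·22·16·12·57·16·12 ≡ 22 (mod 61).

22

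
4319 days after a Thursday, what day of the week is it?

4319 mod 7 = 0 (since 617·7 = 4319).
Thursday + 0 days → Thursday.

Thursday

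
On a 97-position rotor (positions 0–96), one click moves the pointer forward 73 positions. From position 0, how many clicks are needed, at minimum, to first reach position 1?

73·4 = 292 = 3·97 + 1, so 73⁻¹ ≡ 4 (mod 97).

4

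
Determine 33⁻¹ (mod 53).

45

33·45 = 1485 = 28·53 + 1, so 33⁻¹ ≡ 45 (mod 53).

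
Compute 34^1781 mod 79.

56

By repeated squaring mod 79: 34^1≡34, 34^2≡50, 34^4≡51, 34^8≡73, 34^16≡36, 34^32≡32, 34^64≡76, 34^128≡9, 34^256≡2, 34^512≡4, 34^1024≡16.
Since 1781 = 1 + 4 + 16 + 32 + 64 + 128 + 512 + 1024 in binary, 34^1781 ≡ 34·51·36·32·76·9·4·16 ≡ 56 (mod 79).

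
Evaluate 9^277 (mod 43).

25

Square-and-reduce mod 43: 9^1≡9, 9^2≡38, 9^4≡25, 9^8≡23, 9^16≡13, 9^32≡40, 9^64≡9, 9^128≡38, 9^256≡25.
277 = 1 + 4 + 16 + 256, so 9^277 ≡ 9·25·13·25 ≡ 25 (mod 43).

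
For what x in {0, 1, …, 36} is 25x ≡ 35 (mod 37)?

31

25⁻¹ ≡ 3 (mod 37) because 25·3 = 75 = 2·37 + 1.
Multiplying both sides by 3: x ≡ 3·35 = 105 ≡ 31 (mod 37).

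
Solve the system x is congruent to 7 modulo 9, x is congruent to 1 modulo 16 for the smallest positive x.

97

x ≡ 7 (mod 9) gives x ∈ {7, 16, 25, 34, 43, 52, 61, 70, …}.
The first of these with x mod 16 = 1 is 97.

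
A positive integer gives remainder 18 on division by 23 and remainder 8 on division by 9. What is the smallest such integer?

179

Since 9·18 ≡ 1 (mod 23), take x = 8 + 9·((18−8)·18 mod 23) = 8 + 9·19 = 179.
Check: 179 mod 23 = 18, 179 mod 9 = 8.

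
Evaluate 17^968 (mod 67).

29

Successive squares of 17 mod 67: 17^1≡17, 17^2≡21, 17^4≡39, 17^8≡47, 17^16≡65, 17^32≡4, 17^64≡16, 17^128≡55, 17^256≡10, 17^512≡33.
Since 968 = 8 + 64 + 128 + 256 + 512 in binary, 17^968 ≡ 47·16·55·10·33 ≡ 29 (mod 67).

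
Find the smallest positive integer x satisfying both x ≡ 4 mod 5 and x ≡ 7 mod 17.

Since 17·3 ≡ 1 (mod 5), take x = 7 + 17·((4−7)·3 mod 5) = 7 + 17·1 = 24.
Check: 24 mod 5 = 4, 24 mod 17 = 7.

24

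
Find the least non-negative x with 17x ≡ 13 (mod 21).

2

17⁻¹ ≡ 5 (mod 21) because 17·5 = 85 = 4·21 + 1.
Multiplying both sides by 5: x ≡ 5·13 = 65 ≡ 2 (mod 21).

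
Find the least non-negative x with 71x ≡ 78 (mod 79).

10

71⁻¹ ≡ 69 (mod 79) because 71·69 = 4899 = 62·79 + 1.
Multiplying both sides by 69: x ≡ 69·78 = 5382 ≡ 10 (mod 79).
Check: 71·10 = 710 = 8·79 + 78.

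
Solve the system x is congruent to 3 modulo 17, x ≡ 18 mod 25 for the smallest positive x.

x ≡ 3 (mod 17) gives x ∈ {3, 20, 37, 54, 71, 88, 105, 122, …}.
The first of these with x mod 25 = 18 is 343.

343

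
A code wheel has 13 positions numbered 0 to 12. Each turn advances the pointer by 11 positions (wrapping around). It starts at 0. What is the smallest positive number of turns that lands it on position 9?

2

The inverse of 11 mod 13 is 6 (since 11·6 = 66 ≡ 1).
Multiplying both sides by 6: x ≡ 6·9 = 54 ≡ 2 (mod 13).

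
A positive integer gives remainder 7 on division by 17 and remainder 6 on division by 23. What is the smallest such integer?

75

x ≡ 7 (mod 17) gives x ∈ {7, 24, 41, 58, 75}.
The first of these with x mod 23 = 6 is 75.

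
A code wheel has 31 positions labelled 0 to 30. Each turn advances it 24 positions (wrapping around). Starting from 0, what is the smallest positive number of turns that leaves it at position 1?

31 = 1·24 + 7
24 = 3·7 + 3
7 = 2·3 + 1
3 = 3·1 + 0
Back-substituting gives 24·22 ≡ 1 (mod 31).

22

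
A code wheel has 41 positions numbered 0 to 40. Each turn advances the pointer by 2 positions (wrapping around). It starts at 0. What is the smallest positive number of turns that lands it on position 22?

The inverse of 2 mod 41 is 21 (since 2·21 = 42 ≡ 1).
So x ≡ 21·22 = 462 ≡ 11 (mod 41).

11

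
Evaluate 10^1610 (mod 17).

2

Square-and-reduce mod 17: 10^1≡10, 10^2≡15, 10^4≡4, 10^8≡16, 10^16≡1, 10^32≡1, 10^64≡1, 10^128≡1, 10^256≡1, 10^512≡1, 10^1024≡1.
Since 1610 = 2 + 8 + 64 + 512 + 1024 in binary, 10^1610 ≡ 15·16·1·1·1 ≡ 2 (mod 17).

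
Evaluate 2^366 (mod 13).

Square-and-reduce mod 13: 2^1≡2, 2^2≡4, 2^4≡3, 2^8≡9, 2^16≡3, 2^32≡9, 2^64≡3, 2^128≡9, 2^256≡3.
366 = 2 + 4 + 8 + 32 + 64 + 256, so 2^366 ≡ 4·3·9·9·3·3 ≡ 12 (mod 13).

12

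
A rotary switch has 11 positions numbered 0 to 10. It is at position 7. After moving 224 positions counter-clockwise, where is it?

3

224 = 20·11 + 4, so 224 mod 11 = 4.
(7 − 4) mod 11 = 3.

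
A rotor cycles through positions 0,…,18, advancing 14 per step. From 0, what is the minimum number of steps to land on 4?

3

The inverse of 14 mod 19 is 15 (since 14·15 = 210 ≡ 1).
Multiplying both sides by 15: x ≡ 15·4 = 60 ≡ 3 (mod 19).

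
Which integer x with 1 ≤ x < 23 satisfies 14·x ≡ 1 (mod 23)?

14·5 = 70 = 3·23 + 1, so 14⁻¹ ≡ 5 (mod 23).

5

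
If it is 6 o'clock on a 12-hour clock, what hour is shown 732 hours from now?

6

Dividing 732 by 12 gives quotient 61 and remainder 0.
6 + 0 → 6 on a 12-hour dial.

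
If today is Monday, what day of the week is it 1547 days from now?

1547 mod 7 = 0 (since 221·7 = 1547).
Monday + 0 days → Monday.

Monday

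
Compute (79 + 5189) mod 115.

93

Dividing 5189 by 115 gives quotient 45 and remainder 14.
(79 + 14) mod 115 = 93.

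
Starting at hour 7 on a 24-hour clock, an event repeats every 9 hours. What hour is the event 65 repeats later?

65·9 = 585.
Dividing 585 by 24 gives quotient 24 and remainder 9.
(7 + 9) mod 24 = 16.

16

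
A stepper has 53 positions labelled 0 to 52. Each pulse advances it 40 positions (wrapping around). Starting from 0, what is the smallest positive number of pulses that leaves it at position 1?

40·4 = 160 = 3·53 + 1, so 40⁻¹ ≡ 4 (mod 53).

4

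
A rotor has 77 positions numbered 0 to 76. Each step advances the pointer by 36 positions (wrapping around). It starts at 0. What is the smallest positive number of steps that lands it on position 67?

36⁻¹ ≡ 15 (mod 77) because 36·15 = 540 = 7·77 + 1.
Multiplying both sides by 15: x ≡ 15·67 = 1005 ≡ 4 (mod 77).

4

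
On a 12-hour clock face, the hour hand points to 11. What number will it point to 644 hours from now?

Dividing 644 by 12 gives quotient 53 and remainder 8.
11 + 8 → 7 on a 12-hour dial.

7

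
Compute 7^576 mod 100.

1

By repeated squaring mod 100: 7^1≡7, 7^2≡49, 7^4≡1, 7^8≡1, 7^16≡1, 7^32≡1, 7^64≡1, 7^128≡1, 7^256≡1, 7^512≡1.
576 = 64 + 512, so 7^576 ≡ 1·1 ≡ 1 (mod 100).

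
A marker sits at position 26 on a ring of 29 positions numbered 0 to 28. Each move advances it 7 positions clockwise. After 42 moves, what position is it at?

42·7 = 294.
294 − 10·29 = 4, so 294 ≡ 4 (mod 29).
(26 + 4) mod 29 = 1.

1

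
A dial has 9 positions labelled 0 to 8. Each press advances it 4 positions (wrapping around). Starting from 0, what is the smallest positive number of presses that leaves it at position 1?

7

9 = 2·4 + 1
4 = 4·1 + 0
Back-substituting gives 4·7 ≡ 1 (mod 9).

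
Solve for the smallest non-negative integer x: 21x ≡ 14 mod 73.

25

The inverse of 21 mod 73 is 7 (since 21·7 = 147 ≡ 1).
Multiplying both sides by 7: x ≡ 7·14 = 98 ≡ 25 (mod 73).
Check: 21·25 = 525 = 7·73 + 14.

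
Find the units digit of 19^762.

1

Last digits of 9^n: 9, 1 (period 2).
762 leaves remainder 0 on division by 2, so 19^762 ends in 1.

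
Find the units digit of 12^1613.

2

Powers of 2 mod 10 repeat with period 4: 2, 4, 8, 6.
1613 leaves remainder 1 on division by 4, so 12^1613 ends in 2.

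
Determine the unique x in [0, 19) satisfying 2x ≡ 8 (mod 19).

4

2⁻¹ ≡ 10 (mod 19) because 2·10 = 20 = 1·19 + 1.
Multiplying both sides by 10: x ≡ 10·8 = 80 ≡ 4 (mod 19).
Check: 2·4 = 8 = 0·19 + 8.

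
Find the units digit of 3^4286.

9

Powers of 3 mod 10 repeat with period 4: 3, 9, 7, 1.
4286 mod 4 = 2, so the last digit matches 3^2 = 9.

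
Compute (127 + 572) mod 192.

123

Dividing 572 by 192 gives quotient 2 and remainder 188.
(127 + 188) mod 192 = 123.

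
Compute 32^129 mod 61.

50

Square-and-reduce mod 61: 32^1≡32, 32^2≡48, 32^4≡47, 32^8≡13, 32^16≡47, 32^32≡13, 32^64≡47, 32^128≡13.
Since 129 = 1 + 128 in binary, 32^129 ≡ 32·13 ≡ 50 (mod 61).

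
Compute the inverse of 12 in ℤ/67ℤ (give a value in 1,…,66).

28

12·28 = 336 = 5·67 + 1, so 12⁻¹ ≡ 28 (mod 67).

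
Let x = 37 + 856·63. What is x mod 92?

53

856·63 = 53928.
53928 mod 92 = 16 (since 586·92 = 53912).
(37 + 16) mod 92 = 53.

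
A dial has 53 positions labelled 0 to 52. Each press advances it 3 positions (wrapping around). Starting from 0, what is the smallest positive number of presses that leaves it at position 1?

18

53 = 17·3 + 2
3 = 1·2 + 1
2 = 2·1 + 0
Back-substituting gives 3·18 ≡ 1 (mod 53).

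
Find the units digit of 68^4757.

Last digits of 8^n: 8, 4, 2, 6 (period 4).
4757 mod 4 = 1, so the last digit matches 8^1 = 8.

8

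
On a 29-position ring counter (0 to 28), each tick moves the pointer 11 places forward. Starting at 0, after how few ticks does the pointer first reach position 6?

The inverse of 11 mod 29 is 8 (since 11·8 = 88 ≡ 1).
Multiplying both sides by 8: x ≡ 8·6 = 48 ≡ 19 (mod 29).

19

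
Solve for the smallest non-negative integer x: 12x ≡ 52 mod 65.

26

12⁻¹ ≡ 38 (mod 65) because 12·38 = 456 = 7·65 + 1.
Multiplying both sides by 38: x ≡ 38·52 = 1976 ≡ 26 (mod 65).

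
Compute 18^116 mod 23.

8

Square-and-reduce mod 23: 18^1≡18, 18^2≡2, 18^4≡4, 18^8≡16, 18^16≡3, 18^32≡9, 18^64≡12.
Since 116 = 4 + 16 + 32 + 64 in binary, 18^116 ≡ 4·3·9·12 ≡ 8 (mod 23).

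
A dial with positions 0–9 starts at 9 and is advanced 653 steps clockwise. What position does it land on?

2

653 mod 10 = 3 (since 65·10 = 650).
(9 + 3) mod 10 = 2.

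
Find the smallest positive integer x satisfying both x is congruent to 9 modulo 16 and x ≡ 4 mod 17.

x ≡ 9 (mod 16) gives x ∈ {9, 25, 41, 57, 73, 89}.
The first of these with x mod 17 = 4 is 89.

89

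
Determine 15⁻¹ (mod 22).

3

22 = 1·15 + 7
15 = 2·7 + 1
7 = 7·1 + 0
Back-substituting gives 15·3 ≡ 1 (mod 22).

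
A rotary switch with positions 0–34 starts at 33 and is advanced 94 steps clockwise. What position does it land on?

22

94 − 2·35 = 24, so 94 ≡ 24 (mod 35).
(33 + 24) mod 35 = 22.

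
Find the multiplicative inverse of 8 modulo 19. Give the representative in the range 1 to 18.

8·12 = 96 = 5·19 + 1, so 8⁻¹ ≡ 12 (mod 19).

12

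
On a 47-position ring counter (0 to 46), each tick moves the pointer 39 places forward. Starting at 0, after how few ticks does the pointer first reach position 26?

39⁻¹ ≡ 41 (mod 47) because 39·41 = 1599 = 34·47 + 1.
Multiplying both sides by 41: x ≡ 41·26 = 1066 ≡ 32 (mod 47).
Check: 39·32 = 1248 = 26·47 + 26.

32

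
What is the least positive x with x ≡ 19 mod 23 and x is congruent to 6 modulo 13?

x ≡ 6 (mod 13) gives x ∈ {6, 19}.
The first of these with x mod 23 = 19 is 19.

19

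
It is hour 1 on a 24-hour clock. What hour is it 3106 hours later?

11

Dividing 3106 by 24 gives quotient 129 and remainder 10.
(1 + 10) mod 24 = 11.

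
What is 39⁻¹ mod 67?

55

39·55 = 2145 = 32·67 + 1, so 39⁻¹ ≡ 55 (mod 67).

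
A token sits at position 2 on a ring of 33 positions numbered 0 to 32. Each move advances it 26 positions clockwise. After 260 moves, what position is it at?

30

260·26 = 6760.
6760 mod 33 = 28 (since 204·33 = 6732).
(2 + 28) mod 33 = 30.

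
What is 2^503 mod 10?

Powers of 2 mod 10 repeat with period 4: 2, 4, 8, 6.
503 mod 4 = 3, so the last digit matches 2^3 = 8.

8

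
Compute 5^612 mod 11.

Successive squares of 5 mod 11: 5^1≡5, 5^2≡3, 5^4≡9, 5^8≡4, 5^16≡5, 5^32≡3, 5^64≡9, 5^128≡4, 5^256≡5, 5^512≡3.
612 = 4 + 32 + 64 + 512, so 5^612 ≡ 9·3·9·3 ≡ 3 (mod 11).

3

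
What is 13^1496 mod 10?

Powers of 3 mod 10 repeat with period 4: 3, 9, 7, 1.
1496 mod 4 = 0, so the last digit matches 3^4 = 1.

1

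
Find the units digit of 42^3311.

8

Last digits of 2^n: 2, 4, 8, 6 (period 4).
3311 leaves remainder 3 on division by 4, so 42^3311 ends in 8.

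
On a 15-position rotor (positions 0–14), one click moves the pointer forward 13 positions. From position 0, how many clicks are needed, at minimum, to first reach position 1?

15 = 1·13 + 2
13 = 6·2 + 1
2 = 2·1 + 0
Back-substituting gives 13·7 ≡ 1 (mod 15).

7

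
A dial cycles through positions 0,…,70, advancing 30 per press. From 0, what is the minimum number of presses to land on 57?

The inverse of 30 mod 71 is 45 (since 30·45 = 1350 ≡ 1).
Multiplying both sides by 45: x ≡ 45·57 = 2565 ≡ 9 (mod 71).

9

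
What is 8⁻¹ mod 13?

8·5 = 40 = 3·13 + 1, so 8⁻¹ ≡ 5 (mod 13).

5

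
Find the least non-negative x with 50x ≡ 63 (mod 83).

66

The inverse of 50 mod 83 is 5 (since 50·5 = 250 ≡ 1).
Multiplying both sides by 5: x ≡ 5·63 = 315 ≡ 66 (mod 83).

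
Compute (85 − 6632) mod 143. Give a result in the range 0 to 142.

31

Dividing 6632 by 143 gives quotient 46 and remainder 54.
(85 − 54) mod 143 = 31.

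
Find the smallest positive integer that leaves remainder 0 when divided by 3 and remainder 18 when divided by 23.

18

x ≡ 0 (mod 3) gives x ∈ {0, 3, 6, 9, 12, 15, 18}.
The first of these with x mod 23 = 18 is 18.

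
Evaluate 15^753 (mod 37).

14

Square-and-reduce mod 37: 15^1≡15, 15^2≡3, 15^4≡9, 15^8≡7, 15^16≡12, 15^32≡33, 15^64≡16, 15^128≡34, 15^256≡9, 15^512≡7.
Since 753 = 1 + 16 + 32 + 64 + 128 + 512 in binary, 15^753 ≡ 15·12·33·16·34·7 ≡ 14 (mod 37).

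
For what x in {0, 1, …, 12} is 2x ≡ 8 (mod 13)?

4

The inverse of 2 mod 13 is 7 (since 2·7 = 14 ≡ 1).
Multiplying both sides by 7: x ≡ 7·8 = 56 ≡ 4 (mod 13).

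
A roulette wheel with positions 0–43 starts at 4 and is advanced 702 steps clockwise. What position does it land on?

702 − 15·44 = 42, so 702 ≡ 42 (mod 44).
(4 + 42) mod 44 = 2.

2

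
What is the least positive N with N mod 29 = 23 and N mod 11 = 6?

Since 11·8 ≡ 1 (mod 29), take x = 6 + 11·((23−6)·8 mod 29) = 6 + 11·20 = 226.
Check: 226 mod 29 = 23, 226 mod 11 = 6.

226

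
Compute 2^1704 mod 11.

5

Square-and-reduce mod 11: 2^1≡2, 2^2≡4, 2^4≡5, 2^8≡3, 2^16≡9, 2^32≡4, 2^64≡5, 2^128≡3, 2^256≡9, 2^512≡4, 2^1024≡5.
1704 = 8 + 32 + 128 + 512 + 1024, so 2^1704 ≡ 3·4·3·4·5 ≡ 5 (mod 11).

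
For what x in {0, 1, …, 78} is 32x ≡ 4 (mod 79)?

10

The inverse of 32 mod 79 is 42 (since 32·42 = 1344 ≡ 1).
So x ≡ 42·4 = 168 ≡ 10 (mod 79).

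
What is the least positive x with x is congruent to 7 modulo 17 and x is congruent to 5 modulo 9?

Since 9·2 ≡ 1 (mod 17), take x = 5 + 9·((7−5)·2 mod 17) = 5 + 9·4 = 41.
Check: 41 mod 17 = 7, 41 mod 9 = 5.

41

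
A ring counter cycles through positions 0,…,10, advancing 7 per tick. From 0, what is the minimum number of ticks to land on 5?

The inverse of 7 mod 11 is 8 (since 7·8 = 56 ≡ 1).
Multiplying both sides by 8: x ≡ 8·5 = 40 ≡ 7 (mod 11).

7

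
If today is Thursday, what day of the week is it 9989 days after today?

Thursday

9989 − 1427·7 = 0, so 9989 ≡ 0 (mod 7).
Thursday + 0 days → Thursday.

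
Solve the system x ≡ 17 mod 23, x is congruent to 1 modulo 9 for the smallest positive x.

Since 9·18 ≡ 1 (mod 23), take x = 1 + 9·((17−1)·18 mod 23) = 1 + 9·12 = 109.
Check: 109 mod 23 = 17, 109 mod 9 = 1.

109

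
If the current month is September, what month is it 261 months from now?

261 mod 12 = 9 (since 21·12 = 252).
September + 9 months → June.

June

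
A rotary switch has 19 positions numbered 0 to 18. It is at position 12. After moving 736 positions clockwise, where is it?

7

736 mod 19 = 14 (since 38·19 = 722).
(12 + 14) mod 19 = 7.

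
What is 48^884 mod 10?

Powers of 8 mod 10 repeat with period 4: 8, 4, 2, 6.
884 leaves remainder 0 on division by 4, so 48^884 ends in 6.

6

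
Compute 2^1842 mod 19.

7

Successive squares of 2 mod 19: 2^1≡2, 2^2≡4, 2^4≡16, 2^8≡9, 2^16≡5, 2^32≡6, 2^64≡17, 2^128≡4, 2^256≡16, 2^512≡9, 2^1024≡5.
Since 1842 = 2 + 16 + 32 + 256 + 512 + 1024 in binary, 2^1842 ≡ 4·5·6·16·9·5 ≡ 7 (mod 19).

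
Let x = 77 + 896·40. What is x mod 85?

896·40 = 35840.
35840 mod 85 = 55 (since 421·85 = 35785).
(77 + 55) mod 85 = 47.

47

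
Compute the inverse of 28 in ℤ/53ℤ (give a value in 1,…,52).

53 = 1·28 + 25
28 = 1·25 + 3
25 = 8·3 + 1
3 = 3·1 + 0
Back-substituting gives 28·36 ≡ 1 (mod 53).

36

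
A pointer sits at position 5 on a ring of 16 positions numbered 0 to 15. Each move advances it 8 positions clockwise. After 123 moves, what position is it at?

13

123·8 = 984.
Dividing 984 by 16 gives quotient 61 and remainder 8.
(5 + 8) mod 16 = 13.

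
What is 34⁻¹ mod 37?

12

37 = 1·34 + 3
34 = 11·3 + 1
3 = 3·1 + 0
Back-substituting gives 34·12 ≡ 1 (mod 37).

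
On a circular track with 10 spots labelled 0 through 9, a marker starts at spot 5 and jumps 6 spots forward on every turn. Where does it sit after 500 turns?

500·6 = 3000.
Dividing 3000 by 10 gives quotient 300 and remainder 0.
(5 + 0) mod 10 = 5.

5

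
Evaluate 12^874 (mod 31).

28

Square-and-reduce mod 31: 12^1≡12, 12^2≡20, 12^4≡28, 12^8≡9, 12^16≡19, 12^32≡20, 12^64≡28, 12^128≡9, 12^256≡19, 12^512≡20.
Since 874 = 2 + 8 + 32 + 64 + 256 + 512 in binary, 12^874 ≡ 20·9·20·28·19·20 ≡ 28 (mod 31).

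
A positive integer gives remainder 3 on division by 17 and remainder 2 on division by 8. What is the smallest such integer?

122

x ≡ 2 (mod 8) gives x ∈ {2, 10, 18, 26, 34, 42, 50, 58, …}.
The first of these with x mod 17 = 3 is 122.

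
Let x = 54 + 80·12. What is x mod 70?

34

80·12 = 960.
960 = 13·70 + 50, so 960 mod 70 = 50.
(54 + 50) mod 70 = 34.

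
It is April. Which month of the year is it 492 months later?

Dividing 492 by 12 gives quotient 41 and remainder 0.
April + 0 months → April.

April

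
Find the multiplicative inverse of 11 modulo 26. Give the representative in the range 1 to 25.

26 = 2·11 + 4
11 = 2·4 + 3
4 = 1·3 + 1
3 = 3·1 + 0
Back-substituting gives 11·19 ≡ 1 (mod 26).

19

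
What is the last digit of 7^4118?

9

Powers of 7 mod 10 repeat with period 4: 7, 9, 3, 1.
4118 leaves remainder 2 on division by 4, so 7^4118 ends in 9.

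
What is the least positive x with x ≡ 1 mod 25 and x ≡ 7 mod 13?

x ≡ 7 (mod 13) gives x ∈ {7, 20, 33, 46, 59, 72, 85, 98, …}.
The first of these with x mod 25 = 1 is 176.

176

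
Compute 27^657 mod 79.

Successive squares of 27 mod 79: 27^1≡27, 27^2≡18, 27^4≡8, 27^8≡64, 27^16≡67, 27^32≡65, 27^64≡38, 27^128≡22, 27^256≡10, 27^512≡21.
657 = 1 + 16 + 128 + 512, so 27^657 ≡ 27·67·22·21 ≡ 17 (mod 79).

17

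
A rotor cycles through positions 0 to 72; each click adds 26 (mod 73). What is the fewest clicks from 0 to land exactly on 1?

26·59 = 1534 = 21·73 + 1, so 26⁻¹ ≡ 59 (mod 73).

59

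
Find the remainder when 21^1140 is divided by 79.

65

Successive squares of 21 mod 79: 21^1≡21, 21^2≡46, 21^4≡62, 21^8≡52, 21^16≡18, 21^32≡8, 21^64≡64, 21^128≡67, 21^256≡65, 21^512≡38, 21^1024≡22.
Since 1140 = 4 + 16 + 32 + 64 + 1024 in binary, 21^1140 ≡ 62·18·8·64·22 ≡ 65 (mod 79).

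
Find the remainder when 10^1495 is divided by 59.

11

Successive squares of 10 mod 59: 10^1≡10, 10^2≡41, 10^4≡29, 10^8≡15, 10^16≡48, 10^32≡3, 10^64≡9, 10^128≡22, 10^256≡12, 10^512≡26, 10^1024≡27.
1495 = 1 + 2 + 4 + 16 + 64 + 128 + 256 + 1024, so 10^1495 ≡ 10·41·29·48·9·22·12·27 ≡ 11 (mod 59).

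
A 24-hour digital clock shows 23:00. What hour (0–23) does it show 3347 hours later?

Dividing 3347 by 24 gives quotient 139 and remainder 11.
(23 + 11) mod 24 = 10.

10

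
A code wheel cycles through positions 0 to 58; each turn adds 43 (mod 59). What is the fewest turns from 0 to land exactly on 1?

11

43·11 = 473 = 8·59 + 1, so 43⁻¹ ≡ 11 (mod 59).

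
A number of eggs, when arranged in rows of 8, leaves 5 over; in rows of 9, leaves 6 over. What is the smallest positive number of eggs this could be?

69

x ≡ 5 (mod 8) gives x ∈ {5, 13, 21, 29, 37, 45, 53, 61, …}.
The first of these with x mod 9 = 6 is 69.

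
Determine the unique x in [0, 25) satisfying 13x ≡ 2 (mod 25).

4

13⁻¹ ≡ 2 (mod 25) because 13·2 = 26 = 1·25 + 1.
So x ≡ 2·2 = 4 ≡ 4 (mod 25).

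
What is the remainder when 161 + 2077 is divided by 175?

2077 − 11·175 = 152, so 2077 ≡ 152 (mod 175).
(161 + 152) mod 175 = 138.

138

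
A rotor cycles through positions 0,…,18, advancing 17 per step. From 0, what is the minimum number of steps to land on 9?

The inverse of 17 mod 19 is 9 (since 17·9 = 153 ≡ 1).
Multiplying both sides by 9: x ≡ 9·9 = 81 ≡ 5 (mod 19).

5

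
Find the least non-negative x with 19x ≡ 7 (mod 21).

7

The inverse of 19 mod 21 is 10 (since 19·10 = 190 ≡ 1).
Multiplying both sides by 10: x ≡ 10·7 = 70 ≡ 7 (mod 21).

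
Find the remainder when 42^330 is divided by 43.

Successive squares of 42 mod 43: 42^1≡42, 42^2≡1, 42^4≡1, 42^8≡1, 42^16≡1, 42^32≡1, 42^64≡1, 42^128≡1, 42^256≡1.
Since 330 = 2 + 8 + 64 + 256 in binary, 42^330 ≡ 1·1·1·1 ≡ 1 (mod 43).

1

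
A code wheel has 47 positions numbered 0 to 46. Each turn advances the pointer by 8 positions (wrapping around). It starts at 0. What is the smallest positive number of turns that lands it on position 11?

8⁻¹ ≡ 6 (mod 47) because 8·6 = 48 = 1·47 + 1.
So x ≡ 6·11 = 66 ≡ 19 (mod 47).

19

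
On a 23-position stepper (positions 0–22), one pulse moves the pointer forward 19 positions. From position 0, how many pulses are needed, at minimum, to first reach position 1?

19·17 = 323 = 14·23 + 1, so 19⁻¹ ≡ 17 (mod 23).

17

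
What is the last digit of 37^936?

1

Powers of 7 mod 10 repeat with period 4: 7, 9, 3, 1.
936 mod 4 = 0, so the last digit matches 7^4 = 1.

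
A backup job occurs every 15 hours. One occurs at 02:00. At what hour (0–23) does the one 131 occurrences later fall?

131·15 = 1965.
Dividing 1965 by 24 gives quotient 81 and remainder 21.
(2 + 21) mod 24 = 23.

23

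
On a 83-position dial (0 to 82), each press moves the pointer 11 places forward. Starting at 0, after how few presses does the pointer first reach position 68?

The inverse of 11 mod 83 is 68 (since 11·68 = 748 ≡ 1).
Multiplying both sides by 68: x ≡ 68·68 = 4624 ≡ 59 (mod 83).

59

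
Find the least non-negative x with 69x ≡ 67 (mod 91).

59

69⁻¹ ≡ 62 (mod 91) because 69·62 = 4278 = 47·91 + 1.
So x ≡ 62·67 = 4154 ≡ 59 (mod 91).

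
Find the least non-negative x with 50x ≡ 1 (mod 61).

11

50⁻¹ ≡ 11 (mod 61) because 50·11 = 550 = 9·61 + 1.
So x ≡ 11·1 = 11 ≡ 11 (mod 61).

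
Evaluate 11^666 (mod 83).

48

By repeated squaring mod 83: 11^1≡11, 11^2≡38, 11^4≡33, 11^8≡10, 11^16≡17, 11^32≡40, 11^64≡23, 11^128≡31, 11^256≡48, 11^512≡63.
666 = 2 + 8 + 16 + 128 + 512, so 11^666 ≡ 38·10·17·31·63 ≡ 48 (mod 83).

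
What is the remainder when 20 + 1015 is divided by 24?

1015 = 42·24 + 7, so 1015 mod 24 = 7.
(20 + 7) mod 24 = 3.

3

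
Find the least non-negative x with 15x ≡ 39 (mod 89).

56

The inverse of 15 mod 89 is 6 (since 15·6 = 90 ≡ 1).
So x ≡ 6·39 = 234 ≡ 56 (mod 89).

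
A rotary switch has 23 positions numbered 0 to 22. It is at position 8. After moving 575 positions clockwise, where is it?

Dividing 575 by 23 gives quotient 25 and remainder 0.
(8 + 0) mod 23 = 8.

8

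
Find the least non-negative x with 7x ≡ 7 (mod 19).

7⁻¹ ≡ 11 (mod 19) because 7·11 = 77 = 4·19 + 1.
Multiplying both sides by 11: x ≡ 11·7 = 77 ≡ 1 (mod 19).

1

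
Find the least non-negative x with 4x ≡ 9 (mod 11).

5

4⁻¹ ≡ 3 (mod 11) because 4·3 = 12 = 1·11 + 1.
Multiplying both sides by 3: x ≡ 3·9 = 27 ≡ 5 (mod 11).
Check: 4·5 = 20 = 1·11 + 9.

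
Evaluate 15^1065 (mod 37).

Successive squares of 15 mod 37: 15^1≡15, 15^2≡3, 15^4≡9, 15^8≡7, 15^16≡12, 15^32≡33, 15^64≡16, 15^128≡34, 15^256≡9, 15^512≡7, 15^1024≡12.
Since 1065 = 1 + 8 + 32 + 1024 in binary, 15^1065 ≡ 15·7·33·12 ≡ 29 (mod 37).

29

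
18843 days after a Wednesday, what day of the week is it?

Tuesday

18843 − 2691·7 = 6, so 18843 ≡ 6 (mod 7).
Wednesday + 6 days → Tuesday.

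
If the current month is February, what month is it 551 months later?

January

551 mod 12 = 11 (since 45·12 = 540).
February + 11 months → January.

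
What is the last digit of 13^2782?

9

The units digit of 13^n cycles with period 4: 3, 9, 7, 1, …
2782 mod 4 = 2, so the last digit matches 3^2 = 9.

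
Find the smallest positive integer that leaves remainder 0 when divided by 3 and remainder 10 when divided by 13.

36

Since 13·1 ≡ 1 (mod 3), take x = 10 + 13·((0−10)·1 mod 3) = 10 + 13·2 = 36.
Check: 36 mod 3 = 0, 36 mod 13 = 10.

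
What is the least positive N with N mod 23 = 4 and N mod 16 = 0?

96

Since 16·13 ≡ 1 (mod 23), take x = 0 + 16·((4−0)·13 mod 23) = 0 + 16·6 = 96.
Check: 96 mod 23 = 4, 96 mod 16 = 0.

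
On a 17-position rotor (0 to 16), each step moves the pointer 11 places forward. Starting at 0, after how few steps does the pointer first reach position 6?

11⁻¹ ≡ 14 (mod 17) because 11·14 = 154 = 9·17 + 1.
So x ≡ 14·6 = 84 ≡ 16 (mod 17).

16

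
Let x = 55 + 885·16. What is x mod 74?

885·16 = 14160.
14160 mod 74 = 26 (since 191·74 = 14134).
(55 + 26) mod 74 = 7.

7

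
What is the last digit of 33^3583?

7

Last digits of 3^n: 3, 9, 7, 1 (period 4).
3583 leaves remainder 3 on division by 4, so 33^3583 ends in 7.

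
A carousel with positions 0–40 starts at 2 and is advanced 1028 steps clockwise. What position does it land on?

1028 − 25·41 = 3, so 1028 ≡ 3 (mod 41).
(2 + 3) mod 41 = 5.

5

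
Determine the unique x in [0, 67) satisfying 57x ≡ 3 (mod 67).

60

The inverse of 57 mod 67 is 20 (since 57·20 = 1140 ≡ 1).
So x ≡ 20·3 = 60 ≡ 60 (mod 67).
Check: 57·60 = 3420 = 51·67 + 3.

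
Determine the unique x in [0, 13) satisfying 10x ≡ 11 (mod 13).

5

10⁻¹ ≡ 4 (mod 13) because 10·4 = 40 = 3·13 + 1.
Multiplying both sides by 4: x ≡ 4·11 = 44 ≡ 5 (mod 13).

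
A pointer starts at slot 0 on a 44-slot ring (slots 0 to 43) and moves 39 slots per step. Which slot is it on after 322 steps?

322·39 = 12558.
Dividing 12558 by 44 gives quotient 285 and remainder 18.
(0 + 18) mod 44 = 18.

18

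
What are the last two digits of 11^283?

Square-and-reduce mod 100: 11^1≡11, 11^2≡21, 11^4≡41, 11^8≡81, 11^16≡61, 11^32≡21, 11^64≡41, 11^128≡81, 11^256≡61.
Since 283 = 1 + 2 + 8 + 16 + 256 in binary, 11^283 ≡ 11·21·81·61·61 ≡ 31 (mod 100).

31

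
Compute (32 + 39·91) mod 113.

78

39·91 = 3549.
Dividing 3549 by 113 gives quotient 31 and remainder 46.
(32 + 46) mod 113 = 78.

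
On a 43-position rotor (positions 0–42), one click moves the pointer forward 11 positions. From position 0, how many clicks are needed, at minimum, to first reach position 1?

11·4 = 44 = 1·43 + 1, so 11⁻¹ ≡ 4 (mod 43).

4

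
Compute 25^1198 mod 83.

By repeated squaring mod 83: 25^1≡25, 25^2≡44, 25^4≡27, 25^8≡65, 25^16≡75, 25^32≡64, 25^64≡29, 25^128≡11, 25^256≡38, 25^512≡33, 25^1024≡10.
Since 1198 = 2 + 4 + 8 + 32 + 128 + 1024 in binary, 25^1198 ≡ 44·27·65·64·11·10 ≡ 48 (mod 83).

48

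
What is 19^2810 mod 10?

1

The units digit of 19^n cycles with period 2: 9, 1, …
2810 leaves remainder 0 on division by 2, so 19^2810 ends in 1.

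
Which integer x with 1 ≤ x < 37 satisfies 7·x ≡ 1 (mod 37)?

37 = 5·7 + 2
7 = 3·2 + 1
2 = 2·1 + 0
Back-substituting gives 7·16 ≡ 1 (mod 37).

16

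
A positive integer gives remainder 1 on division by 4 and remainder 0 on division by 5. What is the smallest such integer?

5

Since 5·1 ≡ 1 (mod 4), take x = 0 + 5·((1−0)·1 mod 4) = 0 + 5·1 = 5.
Check: 5 mod 4 = 1, 5 mod 5 = 0.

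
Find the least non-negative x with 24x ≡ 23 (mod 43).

35

The inverse of 24 mod 43 is 9 (since 24·9 = 216 ≡ 1).
So x ≡ 9·23 = 207 ≡ 35 (mod 43).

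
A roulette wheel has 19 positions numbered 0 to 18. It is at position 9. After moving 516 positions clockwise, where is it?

516 − 27·19 = 3, so 516 ≡ 3 (mod 19).
(9 + 3) mod 19 = 12.

12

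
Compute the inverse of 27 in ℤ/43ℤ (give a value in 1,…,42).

8

27·8 = 216 = 5·43 + 1, so 27⁻¹ ≡ 8 (mod 43).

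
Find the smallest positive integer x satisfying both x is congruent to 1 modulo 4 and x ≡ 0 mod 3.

9

x ≡ 0 (mod 3) gives x ∈ {0, 3, 6, 9}.
The first of these with x mod 4 = 1 is 9.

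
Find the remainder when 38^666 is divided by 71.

38

Successive squares of 38 mod 71: 38^1≡38, 38^2≡24, 38^4≡8, 38^8≡64, 38^16≡49, 38^32≡58, 38^64≡27, 38^128≡19, 38^256≡6, 38^512≡36.
666 = 2 + 8 + 16 + 128 + 512, so 38^666 ≡ 24·64·49·19·36 ≡ 38 (mod 71).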